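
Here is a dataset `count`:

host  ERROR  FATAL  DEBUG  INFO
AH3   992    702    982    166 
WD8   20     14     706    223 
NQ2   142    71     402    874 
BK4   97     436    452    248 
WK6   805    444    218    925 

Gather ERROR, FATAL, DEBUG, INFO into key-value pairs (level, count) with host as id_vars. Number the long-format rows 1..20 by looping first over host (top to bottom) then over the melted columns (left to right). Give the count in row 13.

20 rows total (5 × 4). Row 13: index ⌊(13-1)/4⌋ = 3 into host → BK4; (13-1) mod 4 = 0 into the melted columns → ERROR.
So row 13 is (BK4, ERROR, 97); count = 97.

97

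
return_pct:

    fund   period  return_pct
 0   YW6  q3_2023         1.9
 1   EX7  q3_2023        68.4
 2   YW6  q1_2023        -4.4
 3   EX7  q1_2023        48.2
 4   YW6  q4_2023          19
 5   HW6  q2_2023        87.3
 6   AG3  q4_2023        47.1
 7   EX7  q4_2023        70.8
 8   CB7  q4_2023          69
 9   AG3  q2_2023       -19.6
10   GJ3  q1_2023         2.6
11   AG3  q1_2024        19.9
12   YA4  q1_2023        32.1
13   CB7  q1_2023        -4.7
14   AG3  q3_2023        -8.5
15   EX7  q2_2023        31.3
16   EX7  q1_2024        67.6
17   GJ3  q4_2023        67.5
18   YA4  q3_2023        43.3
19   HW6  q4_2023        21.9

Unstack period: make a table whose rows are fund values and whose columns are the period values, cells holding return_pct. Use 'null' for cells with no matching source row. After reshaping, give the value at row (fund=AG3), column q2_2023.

-19.6

The long row with fund=AG3, period=q2_2023 has return_pct=-19.6.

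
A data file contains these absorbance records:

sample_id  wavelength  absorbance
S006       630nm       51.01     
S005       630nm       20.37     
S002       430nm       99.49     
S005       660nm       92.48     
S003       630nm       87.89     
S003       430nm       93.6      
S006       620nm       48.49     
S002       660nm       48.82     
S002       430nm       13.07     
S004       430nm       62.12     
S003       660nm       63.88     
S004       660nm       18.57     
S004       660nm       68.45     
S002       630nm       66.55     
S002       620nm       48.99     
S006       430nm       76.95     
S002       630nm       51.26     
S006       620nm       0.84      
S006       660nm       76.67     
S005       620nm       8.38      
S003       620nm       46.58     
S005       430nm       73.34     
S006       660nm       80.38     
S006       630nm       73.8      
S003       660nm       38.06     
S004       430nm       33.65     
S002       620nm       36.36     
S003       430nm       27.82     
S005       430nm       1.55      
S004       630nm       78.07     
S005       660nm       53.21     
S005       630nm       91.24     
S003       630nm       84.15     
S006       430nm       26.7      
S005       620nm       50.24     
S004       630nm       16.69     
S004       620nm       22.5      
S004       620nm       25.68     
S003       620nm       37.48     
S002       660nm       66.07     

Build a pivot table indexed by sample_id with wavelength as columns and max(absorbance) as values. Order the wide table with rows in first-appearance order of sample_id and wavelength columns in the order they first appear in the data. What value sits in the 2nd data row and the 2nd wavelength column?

With rows in first-appearance order of sample_id, row 2 is sample_id=S005. wavelength columns in first-appearance order: 630nm, 430nm, 660nm, 620nm; column 2 is 430nm.
Long rows with sample_id=S005, wavelength=430nm: max(73.34, 1.55) = 73.34.

73.34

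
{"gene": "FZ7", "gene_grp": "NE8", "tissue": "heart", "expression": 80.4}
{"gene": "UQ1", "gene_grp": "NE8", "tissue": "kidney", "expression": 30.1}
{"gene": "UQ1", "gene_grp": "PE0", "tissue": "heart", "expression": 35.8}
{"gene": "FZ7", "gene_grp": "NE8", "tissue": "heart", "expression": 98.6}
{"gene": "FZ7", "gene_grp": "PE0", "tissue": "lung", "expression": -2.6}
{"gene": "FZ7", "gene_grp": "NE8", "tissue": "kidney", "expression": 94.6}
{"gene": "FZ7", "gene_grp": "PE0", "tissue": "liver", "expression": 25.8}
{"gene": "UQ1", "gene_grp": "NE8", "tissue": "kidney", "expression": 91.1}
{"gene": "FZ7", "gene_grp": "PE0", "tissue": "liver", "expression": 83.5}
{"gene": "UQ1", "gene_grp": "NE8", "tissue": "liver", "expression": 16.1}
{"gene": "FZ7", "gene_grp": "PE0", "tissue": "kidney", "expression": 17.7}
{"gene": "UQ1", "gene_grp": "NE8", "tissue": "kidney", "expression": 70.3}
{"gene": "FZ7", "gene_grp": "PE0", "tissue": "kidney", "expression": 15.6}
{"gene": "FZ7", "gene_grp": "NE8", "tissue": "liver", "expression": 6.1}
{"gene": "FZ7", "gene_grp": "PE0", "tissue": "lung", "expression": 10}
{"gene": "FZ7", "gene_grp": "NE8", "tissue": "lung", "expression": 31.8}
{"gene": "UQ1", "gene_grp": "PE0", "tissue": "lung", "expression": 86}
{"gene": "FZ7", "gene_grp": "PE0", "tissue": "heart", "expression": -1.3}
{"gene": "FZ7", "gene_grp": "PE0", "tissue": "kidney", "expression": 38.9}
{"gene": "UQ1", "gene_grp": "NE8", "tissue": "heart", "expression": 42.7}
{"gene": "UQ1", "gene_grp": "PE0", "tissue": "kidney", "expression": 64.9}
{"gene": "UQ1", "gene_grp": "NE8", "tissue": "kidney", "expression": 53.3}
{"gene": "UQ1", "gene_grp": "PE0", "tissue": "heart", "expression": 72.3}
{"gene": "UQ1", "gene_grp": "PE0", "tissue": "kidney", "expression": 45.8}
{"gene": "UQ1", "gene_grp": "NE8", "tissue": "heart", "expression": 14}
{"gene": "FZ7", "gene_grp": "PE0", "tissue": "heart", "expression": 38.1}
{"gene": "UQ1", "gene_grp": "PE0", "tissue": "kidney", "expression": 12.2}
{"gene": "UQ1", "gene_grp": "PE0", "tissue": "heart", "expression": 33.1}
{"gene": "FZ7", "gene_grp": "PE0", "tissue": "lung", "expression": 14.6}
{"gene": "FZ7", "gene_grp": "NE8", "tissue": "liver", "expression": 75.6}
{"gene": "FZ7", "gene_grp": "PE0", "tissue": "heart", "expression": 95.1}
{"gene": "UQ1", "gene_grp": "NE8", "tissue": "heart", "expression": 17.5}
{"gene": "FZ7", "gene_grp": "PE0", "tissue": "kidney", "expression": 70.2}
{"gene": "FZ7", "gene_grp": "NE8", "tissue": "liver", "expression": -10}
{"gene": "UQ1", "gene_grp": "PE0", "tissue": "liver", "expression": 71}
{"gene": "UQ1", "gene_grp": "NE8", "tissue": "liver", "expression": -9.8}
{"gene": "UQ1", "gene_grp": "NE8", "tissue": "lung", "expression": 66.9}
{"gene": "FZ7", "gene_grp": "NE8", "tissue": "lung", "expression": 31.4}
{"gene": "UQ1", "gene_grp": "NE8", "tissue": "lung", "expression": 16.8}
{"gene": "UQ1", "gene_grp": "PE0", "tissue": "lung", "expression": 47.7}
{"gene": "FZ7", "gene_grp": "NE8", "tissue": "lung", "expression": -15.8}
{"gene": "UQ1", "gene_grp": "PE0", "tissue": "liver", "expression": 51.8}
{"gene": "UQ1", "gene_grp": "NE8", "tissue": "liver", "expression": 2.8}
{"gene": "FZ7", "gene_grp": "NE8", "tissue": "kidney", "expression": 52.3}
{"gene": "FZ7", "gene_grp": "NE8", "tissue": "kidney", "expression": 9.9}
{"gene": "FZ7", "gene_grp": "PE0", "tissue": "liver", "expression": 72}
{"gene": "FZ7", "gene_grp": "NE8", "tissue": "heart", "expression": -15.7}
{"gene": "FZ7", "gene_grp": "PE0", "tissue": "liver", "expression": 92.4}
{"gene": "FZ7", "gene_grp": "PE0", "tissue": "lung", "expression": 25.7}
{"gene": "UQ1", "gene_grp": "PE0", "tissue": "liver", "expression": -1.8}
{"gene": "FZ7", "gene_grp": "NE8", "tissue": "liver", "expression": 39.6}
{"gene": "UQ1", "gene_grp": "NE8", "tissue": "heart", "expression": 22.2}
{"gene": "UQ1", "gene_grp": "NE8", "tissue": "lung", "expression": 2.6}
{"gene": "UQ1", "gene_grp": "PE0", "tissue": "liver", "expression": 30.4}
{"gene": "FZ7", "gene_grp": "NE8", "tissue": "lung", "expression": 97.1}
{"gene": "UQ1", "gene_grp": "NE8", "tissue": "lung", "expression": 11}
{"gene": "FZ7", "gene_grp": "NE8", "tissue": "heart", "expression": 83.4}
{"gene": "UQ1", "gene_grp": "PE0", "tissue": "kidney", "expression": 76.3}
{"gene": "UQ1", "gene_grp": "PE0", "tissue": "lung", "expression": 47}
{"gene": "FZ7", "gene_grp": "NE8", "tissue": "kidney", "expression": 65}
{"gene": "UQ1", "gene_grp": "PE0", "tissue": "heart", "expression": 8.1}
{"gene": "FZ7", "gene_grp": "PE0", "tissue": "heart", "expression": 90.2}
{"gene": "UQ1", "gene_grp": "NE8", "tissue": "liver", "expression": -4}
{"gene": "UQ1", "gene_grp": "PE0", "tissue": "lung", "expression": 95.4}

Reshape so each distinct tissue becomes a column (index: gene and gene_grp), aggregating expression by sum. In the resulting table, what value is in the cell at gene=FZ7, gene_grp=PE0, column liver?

Rows with gene=FZ7, gene_grp=PE0 and tissue=liver: expression values are 25.8, 83.5, 72, 92.4.
25.8 + 83.5 + 72 + 92.4 = 273.7.

273.7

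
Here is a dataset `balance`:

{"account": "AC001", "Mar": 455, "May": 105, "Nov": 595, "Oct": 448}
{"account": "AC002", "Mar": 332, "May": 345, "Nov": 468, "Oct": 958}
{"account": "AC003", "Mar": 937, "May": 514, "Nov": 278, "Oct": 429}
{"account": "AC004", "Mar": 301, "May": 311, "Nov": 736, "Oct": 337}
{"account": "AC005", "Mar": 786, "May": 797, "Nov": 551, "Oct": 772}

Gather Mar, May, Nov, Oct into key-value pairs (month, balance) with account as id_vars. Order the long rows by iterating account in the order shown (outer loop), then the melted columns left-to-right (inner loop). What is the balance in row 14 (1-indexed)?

20 rows total (5 × 4). Row 14: index ⌊(14-1)/4⌋ = 3 into account → AC004; (14-1) mod 4 = 1 into the melted columns → May.
So row 14 is (AC004, May, 311); balance = 311.

311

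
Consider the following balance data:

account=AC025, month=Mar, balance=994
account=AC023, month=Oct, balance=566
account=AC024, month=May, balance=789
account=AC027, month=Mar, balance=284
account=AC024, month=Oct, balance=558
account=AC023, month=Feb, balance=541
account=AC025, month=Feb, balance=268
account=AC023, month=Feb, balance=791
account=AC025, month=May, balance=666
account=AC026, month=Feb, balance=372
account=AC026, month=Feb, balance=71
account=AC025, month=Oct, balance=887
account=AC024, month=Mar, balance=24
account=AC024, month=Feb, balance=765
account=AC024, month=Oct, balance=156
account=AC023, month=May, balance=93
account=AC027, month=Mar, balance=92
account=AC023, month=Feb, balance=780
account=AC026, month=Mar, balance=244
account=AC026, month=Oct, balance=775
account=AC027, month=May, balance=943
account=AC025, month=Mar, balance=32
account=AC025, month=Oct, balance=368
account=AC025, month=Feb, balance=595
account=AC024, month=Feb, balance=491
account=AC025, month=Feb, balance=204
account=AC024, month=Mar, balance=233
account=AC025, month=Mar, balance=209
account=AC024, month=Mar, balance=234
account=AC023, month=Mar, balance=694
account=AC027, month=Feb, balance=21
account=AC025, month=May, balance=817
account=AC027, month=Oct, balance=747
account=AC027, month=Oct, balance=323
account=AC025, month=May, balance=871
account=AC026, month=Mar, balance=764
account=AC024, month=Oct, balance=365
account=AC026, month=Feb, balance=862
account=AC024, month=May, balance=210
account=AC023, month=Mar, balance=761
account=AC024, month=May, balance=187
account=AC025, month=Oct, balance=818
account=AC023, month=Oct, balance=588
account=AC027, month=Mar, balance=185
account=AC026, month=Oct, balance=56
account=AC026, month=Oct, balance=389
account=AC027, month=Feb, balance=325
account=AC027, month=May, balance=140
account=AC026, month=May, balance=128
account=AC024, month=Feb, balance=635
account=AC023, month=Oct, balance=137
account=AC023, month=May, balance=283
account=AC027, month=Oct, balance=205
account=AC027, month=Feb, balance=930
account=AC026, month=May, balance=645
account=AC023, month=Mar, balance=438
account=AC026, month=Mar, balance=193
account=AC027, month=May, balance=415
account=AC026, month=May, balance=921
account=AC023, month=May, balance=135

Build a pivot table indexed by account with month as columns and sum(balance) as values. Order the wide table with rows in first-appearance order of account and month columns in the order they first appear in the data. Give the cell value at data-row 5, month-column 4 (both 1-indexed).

With rows in first-appearance order of account, row 5 is account=AC026. month columns in first-appearance order: Mar, Oct, May, Feb; column 4 is Feb.
Long rows with account=AC026, month=Feb: 372 + 71 + 862 = 1305.

1305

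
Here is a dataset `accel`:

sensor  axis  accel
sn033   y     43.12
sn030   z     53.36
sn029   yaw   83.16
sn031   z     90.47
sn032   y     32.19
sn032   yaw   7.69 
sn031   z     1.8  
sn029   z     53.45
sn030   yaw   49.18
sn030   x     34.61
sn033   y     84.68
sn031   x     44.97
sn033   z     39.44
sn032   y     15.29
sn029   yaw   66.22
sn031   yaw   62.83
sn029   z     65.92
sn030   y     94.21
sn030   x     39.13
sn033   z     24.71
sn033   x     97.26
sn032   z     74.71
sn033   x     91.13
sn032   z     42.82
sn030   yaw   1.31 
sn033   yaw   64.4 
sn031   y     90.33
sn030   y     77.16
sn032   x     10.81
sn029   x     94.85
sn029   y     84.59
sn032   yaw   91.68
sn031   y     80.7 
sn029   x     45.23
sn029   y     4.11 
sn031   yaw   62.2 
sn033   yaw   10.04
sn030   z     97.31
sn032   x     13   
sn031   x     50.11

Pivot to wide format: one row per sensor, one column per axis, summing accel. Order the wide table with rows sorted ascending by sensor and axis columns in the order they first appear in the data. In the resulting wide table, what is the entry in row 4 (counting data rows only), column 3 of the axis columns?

99.37

With rows sorted ascending by sensor, row 4 is sensor=sn032. axis columns in first-appearance order: y, z, yaw, x; column 3 is yaw.
Long rows with sensor=sn032, axis=yaw: 7.69 + 91.68 = 99.37.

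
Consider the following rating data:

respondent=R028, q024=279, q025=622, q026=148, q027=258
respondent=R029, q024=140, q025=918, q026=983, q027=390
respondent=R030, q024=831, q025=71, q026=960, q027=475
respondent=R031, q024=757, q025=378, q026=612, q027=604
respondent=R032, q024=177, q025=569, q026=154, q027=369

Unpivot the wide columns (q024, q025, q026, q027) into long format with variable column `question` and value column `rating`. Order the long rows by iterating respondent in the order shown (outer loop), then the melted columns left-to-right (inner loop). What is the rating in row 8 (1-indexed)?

20 rows total (5 × 4). Row 8: index ⌊(8-1)/4⌋ = 1 into respondent → R029; (8-1) mod 4 = 3 into the melted columns → q027.
So row 8 is (R029, q027, 390); rating = 390.

390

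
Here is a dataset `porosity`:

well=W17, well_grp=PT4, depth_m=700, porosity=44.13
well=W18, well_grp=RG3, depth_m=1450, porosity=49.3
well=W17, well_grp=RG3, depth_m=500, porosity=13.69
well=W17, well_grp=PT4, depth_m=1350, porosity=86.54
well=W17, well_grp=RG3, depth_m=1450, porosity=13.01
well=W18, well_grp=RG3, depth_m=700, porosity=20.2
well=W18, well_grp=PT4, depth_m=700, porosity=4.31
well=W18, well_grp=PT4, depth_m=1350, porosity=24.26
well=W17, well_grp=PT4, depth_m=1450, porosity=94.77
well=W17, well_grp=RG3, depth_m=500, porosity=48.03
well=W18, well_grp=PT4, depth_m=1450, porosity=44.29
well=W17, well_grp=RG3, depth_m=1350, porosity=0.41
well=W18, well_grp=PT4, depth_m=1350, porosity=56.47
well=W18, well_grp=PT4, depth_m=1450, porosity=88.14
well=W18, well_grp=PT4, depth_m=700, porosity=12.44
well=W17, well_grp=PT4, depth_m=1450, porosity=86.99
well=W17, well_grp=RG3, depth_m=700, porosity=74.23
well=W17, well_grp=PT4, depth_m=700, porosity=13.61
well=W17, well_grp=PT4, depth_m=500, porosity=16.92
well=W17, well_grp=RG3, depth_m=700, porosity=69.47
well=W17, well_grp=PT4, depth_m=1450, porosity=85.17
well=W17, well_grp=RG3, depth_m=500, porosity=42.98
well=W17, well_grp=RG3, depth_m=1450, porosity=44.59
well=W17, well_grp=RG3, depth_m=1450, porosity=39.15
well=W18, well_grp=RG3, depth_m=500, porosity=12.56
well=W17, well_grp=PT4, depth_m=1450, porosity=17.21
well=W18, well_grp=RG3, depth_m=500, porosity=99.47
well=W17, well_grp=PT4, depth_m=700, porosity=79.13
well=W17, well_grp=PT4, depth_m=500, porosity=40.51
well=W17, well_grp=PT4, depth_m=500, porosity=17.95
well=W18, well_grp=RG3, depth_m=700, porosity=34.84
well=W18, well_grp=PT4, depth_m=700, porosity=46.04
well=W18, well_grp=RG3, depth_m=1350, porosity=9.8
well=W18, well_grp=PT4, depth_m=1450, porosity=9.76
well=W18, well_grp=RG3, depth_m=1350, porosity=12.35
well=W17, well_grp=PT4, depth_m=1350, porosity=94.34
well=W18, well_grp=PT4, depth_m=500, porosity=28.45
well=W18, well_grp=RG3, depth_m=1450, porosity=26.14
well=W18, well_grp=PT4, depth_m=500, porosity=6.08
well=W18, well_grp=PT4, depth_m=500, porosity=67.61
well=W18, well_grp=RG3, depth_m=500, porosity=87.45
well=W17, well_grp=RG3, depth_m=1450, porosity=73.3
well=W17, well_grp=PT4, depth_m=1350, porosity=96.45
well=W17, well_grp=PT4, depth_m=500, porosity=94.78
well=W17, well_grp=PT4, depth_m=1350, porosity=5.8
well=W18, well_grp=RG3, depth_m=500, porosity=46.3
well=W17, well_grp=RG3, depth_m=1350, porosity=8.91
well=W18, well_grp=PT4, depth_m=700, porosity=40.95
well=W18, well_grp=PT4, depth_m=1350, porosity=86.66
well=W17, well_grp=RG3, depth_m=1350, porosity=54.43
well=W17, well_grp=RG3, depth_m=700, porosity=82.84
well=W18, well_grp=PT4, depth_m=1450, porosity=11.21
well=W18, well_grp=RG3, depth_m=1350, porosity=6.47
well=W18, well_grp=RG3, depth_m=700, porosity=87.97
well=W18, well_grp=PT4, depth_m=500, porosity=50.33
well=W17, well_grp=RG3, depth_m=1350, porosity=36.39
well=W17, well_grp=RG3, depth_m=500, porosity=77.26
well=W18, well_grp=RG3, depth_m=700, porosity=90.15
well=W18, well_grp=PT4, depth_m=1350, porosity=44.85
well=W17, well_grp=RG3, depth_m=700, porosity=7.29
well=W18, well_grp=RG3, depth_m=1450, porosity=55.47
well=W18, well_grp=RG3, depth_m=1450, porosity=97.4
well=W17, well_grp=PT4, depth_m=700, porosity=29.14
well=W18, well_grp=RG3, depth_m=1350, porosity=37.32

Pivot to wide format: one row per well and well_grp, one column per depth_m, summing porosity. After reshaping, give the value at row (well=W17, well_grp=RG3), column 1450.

170.05

Rows with well=W17, well_grp=RG3 and depth_m=1450: porosity values are 13.01, 44.59, 39.15, 73.3.
13.01 + 44.59 + 39.15 + 73.3 = 170.05.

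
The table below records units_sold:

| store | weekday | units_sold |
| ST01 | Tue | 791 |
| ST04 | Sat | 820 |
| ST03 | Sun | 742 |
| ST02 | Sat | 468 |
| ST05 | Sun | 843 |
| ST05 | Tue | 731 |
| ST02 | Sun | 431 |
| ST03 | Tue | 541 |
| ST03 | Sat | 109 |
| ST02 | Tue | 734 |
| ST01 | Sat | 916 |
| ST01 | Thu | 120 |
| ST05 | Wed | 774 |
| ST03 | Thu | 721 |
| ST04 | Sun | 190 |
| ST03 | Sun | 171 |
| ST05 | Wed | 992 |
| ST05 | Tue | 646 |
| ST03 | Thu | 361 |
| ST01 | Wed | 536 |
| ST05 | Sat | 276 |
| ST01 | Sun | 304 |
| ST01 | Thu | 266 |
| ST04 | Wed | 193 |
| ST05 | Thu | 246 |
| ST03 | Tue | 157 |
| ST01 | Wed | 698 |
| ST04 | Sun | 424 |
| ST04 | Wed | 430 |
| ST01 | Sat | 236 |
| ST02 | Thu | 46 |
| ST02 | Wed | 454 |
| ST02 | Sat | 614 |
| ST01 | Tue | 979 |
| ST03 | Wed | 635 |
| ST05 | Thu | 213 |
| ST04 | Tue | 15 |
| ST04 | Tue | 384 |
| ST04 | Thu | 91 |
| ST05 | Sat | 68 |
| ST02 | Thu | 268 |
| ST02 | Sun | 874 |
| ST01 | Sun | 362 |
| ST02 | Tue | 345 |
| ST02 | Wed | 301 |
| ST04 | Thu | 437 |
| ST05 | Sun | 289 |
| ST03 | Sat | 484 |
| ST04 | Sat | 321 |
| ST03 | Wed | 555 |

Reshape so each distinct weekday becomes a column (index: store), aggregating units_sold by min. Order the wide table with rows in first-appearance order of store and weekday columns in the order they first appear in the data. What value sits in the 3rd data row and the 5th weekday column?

With rows in first-appearance order of store, row 3 is store=ST03. weekday columns in first-appearance order: Tue, Sat, Sun, Thu, Wed; column 5 is Wed.
Long rows with store=ST03, weekday=Wed: min(635, 555) = 555.

555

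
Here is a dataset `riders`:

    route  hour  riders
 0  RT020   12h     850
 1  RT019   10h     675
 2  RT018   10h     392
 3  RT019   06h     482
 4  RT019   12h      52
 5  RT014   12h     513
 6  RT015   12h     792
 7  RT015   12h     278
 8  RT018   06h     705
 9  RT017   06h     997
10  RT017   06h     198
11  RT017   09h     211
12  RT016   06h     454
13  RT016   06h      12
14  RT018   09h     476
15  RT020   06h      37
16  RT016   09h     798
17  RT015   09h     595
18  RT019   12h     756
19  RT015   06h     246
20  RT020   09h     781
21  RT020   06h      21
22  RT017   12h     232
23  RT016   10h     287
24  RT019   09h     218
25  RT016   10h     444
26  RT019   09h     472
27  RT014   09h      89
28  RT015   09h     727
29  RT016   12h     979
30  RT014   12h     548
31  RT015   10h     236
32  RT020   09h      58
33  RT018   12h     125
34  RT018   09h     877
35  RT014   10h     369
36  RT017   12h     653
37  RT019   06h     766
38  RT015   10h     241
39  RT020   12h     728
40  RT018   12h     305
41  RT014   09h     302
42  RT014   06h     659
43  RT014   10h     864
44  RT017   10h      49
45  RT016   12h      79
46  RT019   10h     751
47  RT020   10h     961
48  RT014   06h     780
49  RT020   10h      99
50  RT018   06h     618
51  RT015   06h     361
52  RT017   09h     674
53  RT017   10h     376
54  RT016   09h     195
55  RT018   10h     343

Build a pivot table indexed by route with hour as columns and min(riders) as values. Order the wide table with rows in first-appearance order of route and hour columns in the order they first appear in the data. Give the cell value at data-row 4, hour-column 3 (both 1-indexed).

659

With rows in first-appearance order of route, row 4 is route=RT014. hour columns in first-appearance order: 12h, 10h, 06h, 09h; column 3 is 06h.
Long rows with route=RT014, hour=06h: min(659, 780) = 659.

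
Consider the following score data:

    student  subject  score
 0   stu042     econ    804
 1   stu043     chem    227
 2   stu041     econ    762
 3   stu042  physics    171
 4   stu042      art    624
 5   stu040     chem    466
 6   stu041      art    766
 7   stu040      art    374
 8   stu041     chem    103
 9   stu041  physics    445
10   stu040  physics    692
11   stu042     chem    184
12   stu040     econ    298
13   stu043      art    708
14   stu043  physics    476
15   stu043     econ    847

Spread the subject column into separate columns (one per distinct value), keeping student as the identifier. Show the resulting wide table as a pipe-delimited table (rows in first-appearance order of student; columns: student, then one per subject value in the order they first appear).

| student | econ | chem | physics | art |
| stu042 | 804 | 184 | 171 | 624 |
| stu043 | 847 | 227 | 476 | 708 |
| stu041 | 762 | 103 | 445 | 766 |
| stu040 | 298 | 466 | 692 | 374 |

Columns: student plus the 4 distinct subject values (econ, chem, physics, art).
For example, row stu042 column econ takes score=804 from the long row (stu042, econ).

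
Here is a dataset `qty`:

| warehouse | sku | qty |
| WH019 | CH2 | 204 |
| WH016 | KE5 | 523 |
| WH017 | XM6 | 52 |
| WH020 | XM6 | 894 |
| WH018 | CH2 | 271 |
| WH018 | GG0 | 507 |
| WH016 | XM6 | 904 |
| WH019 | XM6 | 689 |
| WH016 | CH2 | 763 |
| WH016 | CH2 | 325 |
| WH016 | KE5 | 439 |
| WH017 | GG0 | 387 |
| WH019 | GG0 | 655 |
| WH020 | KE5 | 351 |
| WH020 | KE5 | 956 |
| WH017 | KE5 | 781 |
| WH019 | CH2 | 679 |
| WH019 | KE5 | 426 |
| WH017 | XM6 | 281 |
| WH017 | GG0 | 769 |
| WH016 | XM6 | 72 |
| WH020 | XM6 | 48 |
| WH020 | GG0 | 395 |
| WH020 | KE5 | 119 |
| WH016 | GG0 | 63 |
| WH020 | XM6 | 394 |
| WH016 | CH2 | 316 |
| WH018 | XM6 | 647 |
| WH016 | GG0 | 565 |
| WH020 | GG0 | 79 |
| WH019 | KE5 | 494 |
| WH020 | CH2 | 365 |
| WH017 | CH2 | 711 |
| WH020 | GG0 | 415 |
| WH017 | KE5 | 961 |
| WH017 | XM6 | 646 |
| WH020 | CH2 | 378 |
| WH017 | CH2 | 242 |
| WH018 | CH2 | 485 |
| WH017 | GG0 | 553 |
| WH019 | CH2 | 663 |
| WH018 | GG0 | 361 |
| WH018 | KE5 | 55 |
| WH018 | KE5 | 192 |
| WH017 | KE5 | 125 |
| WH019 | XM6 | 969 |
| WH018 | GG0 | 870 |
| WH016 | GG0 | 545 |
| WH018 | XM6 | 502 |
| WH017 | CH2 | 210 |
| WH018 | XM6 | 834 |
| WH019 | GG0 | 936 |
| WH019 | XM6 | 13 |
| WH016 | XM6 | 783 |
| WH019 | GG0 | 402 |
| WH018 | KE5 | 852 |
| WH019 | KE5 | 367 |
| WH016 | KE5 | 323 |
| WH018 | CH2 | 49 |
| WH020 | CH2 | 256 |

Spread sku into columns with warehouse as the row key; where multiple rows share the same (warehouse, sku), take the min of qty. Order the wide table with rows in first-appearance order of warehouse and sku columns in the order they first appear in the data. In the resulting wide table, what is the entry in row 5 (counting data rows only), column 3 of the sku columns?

With rows in first-appearance order of warehouse, row 5 is warehouse=WH018. sku columns in first-appearance order: CH2, KE5, XM6, GG0; column 3 is XM6.
Long rows with warehouse=WH018, sku=XM6: min(647, 502, 834) = 502.

502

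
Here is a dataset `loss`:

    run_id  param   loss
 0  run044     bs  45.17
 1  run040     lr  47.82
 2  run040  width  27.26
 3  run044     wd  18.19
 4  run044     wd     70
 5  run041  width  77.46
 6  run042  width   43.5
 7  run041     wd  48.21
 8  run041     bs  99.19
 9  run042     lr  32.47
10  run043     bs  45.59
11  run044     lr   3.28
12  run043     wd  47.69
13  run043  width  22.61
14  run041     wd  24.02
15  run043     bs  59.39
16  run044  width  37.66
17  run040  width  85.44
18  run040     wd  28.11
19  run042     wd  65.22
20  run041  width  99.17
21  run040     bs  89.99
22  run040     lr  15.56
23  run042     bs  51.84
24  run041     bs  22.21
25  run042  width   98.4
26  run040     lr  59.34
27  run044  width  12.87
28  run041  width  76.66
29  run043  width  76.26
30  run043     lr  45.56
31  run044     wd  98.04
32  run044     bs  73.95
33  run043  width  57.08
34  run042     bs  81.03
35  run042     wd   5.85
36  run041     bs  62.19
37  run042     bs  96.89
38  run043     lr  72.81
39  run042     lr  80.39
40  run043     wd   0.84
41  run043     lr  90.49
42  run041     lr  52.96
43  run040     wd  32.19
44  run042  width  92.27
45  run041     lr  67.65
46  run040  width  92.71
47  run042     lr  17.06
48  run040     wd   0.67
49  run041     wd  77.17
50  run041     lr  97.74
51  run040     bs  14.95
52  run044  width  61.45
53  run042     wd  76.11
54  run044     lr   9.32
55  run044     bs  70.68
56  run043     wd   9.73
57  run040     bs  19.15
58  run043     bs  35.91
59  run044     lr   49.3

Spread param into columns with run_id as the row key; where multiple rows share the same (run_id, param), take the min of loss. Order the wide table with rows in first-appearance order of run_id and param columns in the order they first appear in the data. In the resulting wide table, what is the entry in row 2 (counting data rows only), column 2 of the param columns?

With rows in first-appearance order of run_id, row 2 is run_id=run040. param columns in first-appearance order: bs, lr, width, wd; column 2 is lr.
Long rows with run_id=run040, param=lr: min(47.82, 15.56, 59.34) = 15.56.

15.56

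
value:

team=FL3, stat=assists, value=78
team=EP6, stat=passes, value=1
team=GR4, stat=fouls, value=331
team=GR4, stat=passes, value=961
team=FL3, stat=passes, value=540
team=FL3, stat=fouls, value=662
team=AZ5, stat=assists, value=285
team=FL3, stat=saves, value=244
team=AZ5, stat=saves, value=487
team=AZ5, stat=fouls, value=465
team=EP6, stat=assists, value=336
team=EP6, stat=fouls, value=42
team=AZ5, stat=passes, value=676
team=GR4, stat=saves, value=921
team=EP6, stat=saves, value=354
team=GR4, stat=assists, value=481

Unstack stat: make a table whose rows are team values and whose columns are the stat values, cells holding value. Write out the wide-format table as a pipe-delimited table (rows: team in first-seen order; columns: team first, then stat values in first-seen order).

Columns: team plus the 4 distinct stat values (assists, passes, fouls, saves).
For example, row FL3 column assists takes value=78 from the long row (FL3, assists).

| team | assists | passes | fouls | saves |
| FL3 | 78 | 540 | 662 | 244 |
| EP6 | 336 | 1 | 42 | 354 |
| GR4 | 481 | 961 | 331 | 921 |
| AZ5 | 285 | 676 | 465 | 487 |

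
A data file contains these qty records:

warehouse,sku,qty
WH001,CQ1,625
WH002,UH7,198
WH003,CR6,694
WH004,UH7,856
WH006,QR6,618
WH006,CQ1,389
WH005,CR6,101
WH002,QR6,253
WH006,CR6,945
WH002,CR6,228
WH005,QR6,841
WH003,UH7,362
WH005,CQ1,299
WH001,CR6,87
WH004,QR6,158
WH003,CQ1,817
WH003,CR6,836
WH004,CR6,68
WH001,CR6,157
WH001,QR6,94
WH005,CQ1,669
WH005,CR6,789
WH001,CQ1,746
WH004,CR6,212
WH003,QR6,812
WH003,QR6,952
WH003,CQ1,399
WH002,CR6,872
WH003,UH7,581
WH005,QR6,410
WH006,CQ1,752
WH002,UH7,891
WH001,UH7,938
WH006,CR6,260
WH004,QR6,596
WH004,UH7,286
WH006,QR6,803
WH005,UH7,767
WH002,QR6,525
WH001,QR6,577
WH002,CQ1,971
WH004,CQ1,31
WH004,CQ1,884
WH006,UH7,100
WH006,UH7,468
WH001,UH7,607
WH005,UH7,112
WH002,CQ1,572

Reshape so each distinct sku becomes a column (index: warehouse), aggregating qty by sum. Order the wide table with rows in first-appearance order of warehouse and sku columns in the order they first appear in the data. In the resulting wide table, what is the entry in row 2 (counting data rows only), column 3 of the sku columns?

With rows in first-appearance order of warehouse, row 2 is warehouse=WH002. sku columns in first-appearance order: CQ1, UH7, CR6, QR6; column 3 is CR6.
Long rows with warehouse=WH002, sku=CR6: 228 + 872 = 1100.

1100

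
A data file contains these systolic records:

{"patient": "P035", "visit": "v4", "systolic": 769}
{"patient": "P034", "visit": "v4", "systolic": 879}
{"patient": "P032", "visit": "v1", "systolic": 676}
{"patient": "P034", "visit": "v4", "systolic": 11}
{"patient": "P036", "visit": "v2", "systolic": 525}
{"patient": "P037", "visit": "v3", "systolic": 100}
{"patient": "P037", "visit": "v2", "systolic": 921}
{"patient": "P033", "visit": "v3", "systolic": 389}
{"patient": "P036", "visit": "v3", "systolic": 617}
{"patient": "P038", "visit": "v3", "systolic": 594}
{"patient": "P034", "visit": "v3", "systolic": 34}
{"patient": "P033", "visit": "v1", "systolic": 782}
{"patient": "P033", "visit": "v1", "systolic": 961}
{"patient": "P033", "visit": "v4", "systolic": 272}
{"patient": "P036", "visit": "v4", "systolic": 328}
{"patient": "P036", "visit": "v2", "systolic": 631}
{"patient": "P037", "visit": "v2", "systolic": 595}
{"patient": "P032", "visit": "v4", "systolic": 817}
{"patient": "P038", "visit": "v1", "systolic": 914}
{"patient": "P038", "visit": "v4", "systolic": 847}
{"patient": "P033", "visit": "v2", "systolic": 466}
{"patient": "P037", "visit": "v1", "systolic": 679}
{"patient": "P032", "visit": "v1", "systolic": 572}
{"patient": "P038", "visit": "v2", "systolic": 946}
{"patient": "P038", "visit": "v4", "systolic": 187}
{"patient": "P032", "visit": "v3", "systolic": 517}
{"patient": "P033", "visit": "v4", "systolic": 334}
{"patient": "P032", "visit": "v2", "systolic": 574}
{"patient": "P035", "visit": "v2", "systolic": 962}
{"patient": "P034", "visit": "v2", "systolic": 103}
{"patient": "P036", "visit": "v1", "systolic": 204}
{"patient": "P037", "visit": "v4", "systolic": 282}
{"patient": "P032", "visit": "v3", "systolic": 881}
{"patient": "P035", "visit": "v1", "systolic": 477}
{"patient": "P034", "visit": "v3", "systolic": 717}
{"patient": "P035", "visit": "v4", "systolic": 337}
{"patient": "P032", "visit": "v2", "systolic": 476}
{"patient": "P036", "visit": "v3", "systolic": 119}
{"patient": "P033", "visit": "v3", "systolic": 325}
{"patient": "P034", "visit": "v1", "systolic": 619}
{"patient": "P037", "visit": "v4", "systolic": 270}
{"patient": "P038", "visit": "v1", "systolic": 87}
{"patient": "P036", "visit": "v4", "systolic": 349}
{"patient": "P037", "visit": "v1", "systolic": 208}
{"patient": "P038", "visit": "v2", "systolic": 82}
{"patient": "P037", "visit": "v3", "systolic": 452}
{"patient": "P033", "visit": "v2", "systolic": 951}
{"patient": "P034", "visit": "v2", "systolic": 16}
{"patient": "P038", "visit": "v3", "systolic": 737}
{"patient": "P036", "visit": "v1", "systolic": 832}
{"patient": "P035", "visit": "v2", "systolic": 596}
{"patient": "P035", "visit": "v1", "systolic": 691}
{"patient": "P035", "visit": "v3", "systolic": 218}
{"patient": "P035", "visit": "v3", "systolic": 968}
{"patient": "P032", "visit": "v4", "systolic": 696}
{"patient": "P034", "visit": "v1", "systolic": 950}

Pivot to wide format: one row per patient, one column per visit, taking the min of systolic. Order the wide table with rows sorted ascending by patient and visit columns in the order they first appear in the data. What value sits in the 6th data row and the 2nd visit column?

With rows sorted ascending by patient, row 6 is patient=P037. visit columns in first-appearance order: v4, v1, v2, v3; column 2 is v1.
Long rows with patient=P037, visit=v1: min(679, 208) = 208.

208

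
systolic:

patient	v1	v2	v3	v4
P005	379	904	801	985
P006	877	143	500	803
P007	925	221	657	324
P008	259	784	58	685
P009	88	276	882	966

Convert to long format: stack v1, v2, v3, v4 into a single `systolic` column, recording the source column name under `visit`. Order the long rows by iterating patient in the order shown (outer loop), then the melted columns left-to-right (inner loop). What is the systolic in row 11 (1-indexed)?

20 rows total (5 × 4). Row 11: index ⌊(11-1)/4⌋ = 2 into patient → P007; (11-1) mod 4 = 2 into the melted columns → v3.
So row 11 is (P007, v3, 657); systolic = 657.

657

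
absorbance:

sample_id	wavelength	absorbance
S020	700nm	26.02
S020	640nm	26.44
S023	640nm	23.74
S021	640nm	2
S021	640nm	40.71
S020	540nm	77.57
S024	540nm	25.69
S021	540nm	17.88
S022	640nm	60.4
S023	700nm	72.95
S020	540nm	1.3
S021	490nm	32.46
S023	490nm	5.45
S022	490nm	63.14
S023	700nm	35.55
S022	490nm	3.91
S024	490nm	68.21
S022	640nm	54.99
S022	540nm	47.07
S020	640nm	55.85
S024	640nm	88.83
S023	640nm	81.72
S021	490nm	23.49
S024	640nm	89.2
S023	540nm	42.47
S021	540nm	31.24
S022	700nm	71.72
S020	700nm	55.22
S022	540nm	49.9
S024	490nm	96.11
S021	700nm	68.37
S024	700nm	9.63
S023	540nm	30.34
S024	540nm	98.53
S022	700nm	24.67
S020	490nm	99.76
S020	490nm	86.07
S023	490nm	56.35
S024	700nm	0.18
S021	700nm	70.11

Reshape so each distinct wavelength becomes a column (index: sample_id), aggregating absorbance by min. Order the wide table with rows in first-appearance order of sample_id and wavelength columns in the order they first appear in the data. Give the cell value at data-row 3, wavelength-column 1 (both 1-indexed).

68.37

With rows in first-appearance order of sample_id, row 3 is sample_id=S021. wavelength columns in first-appearance order: 700nm, 640nm, 540nm, 490nm; column 1 is 700nm.
Long rows with sample_id=S021, wavelength=700nm: min(68.37, 70.11) = 68.37.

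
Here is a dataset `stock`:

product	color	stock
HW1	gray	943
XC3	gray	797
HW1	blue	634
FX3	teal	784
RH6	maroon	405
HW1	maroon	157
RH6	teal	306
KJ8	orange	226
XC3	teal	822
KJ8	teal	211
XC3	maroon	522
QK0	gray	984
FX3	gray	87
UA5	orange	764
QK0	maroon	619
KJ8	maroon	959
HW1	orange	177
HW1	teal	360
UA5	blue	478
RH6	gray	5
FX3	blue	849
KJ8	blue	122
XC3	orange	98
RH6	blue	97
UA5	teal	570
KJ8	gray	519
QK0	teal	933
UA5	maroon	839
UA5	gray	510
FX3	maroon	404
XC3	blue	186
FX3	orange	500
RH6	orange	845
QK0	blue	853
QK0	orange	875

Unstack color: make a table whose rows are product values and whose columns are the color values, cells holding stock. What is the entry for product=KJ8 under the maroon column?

Wide layout: rows indexed by product, columns are the 5 distinct color values (gray, blue, teal, maroon, orange).
Cell (product=KJ8, color=maroon) draws from the long row where product=KJ8 and color=maroon, which has stock=959.

959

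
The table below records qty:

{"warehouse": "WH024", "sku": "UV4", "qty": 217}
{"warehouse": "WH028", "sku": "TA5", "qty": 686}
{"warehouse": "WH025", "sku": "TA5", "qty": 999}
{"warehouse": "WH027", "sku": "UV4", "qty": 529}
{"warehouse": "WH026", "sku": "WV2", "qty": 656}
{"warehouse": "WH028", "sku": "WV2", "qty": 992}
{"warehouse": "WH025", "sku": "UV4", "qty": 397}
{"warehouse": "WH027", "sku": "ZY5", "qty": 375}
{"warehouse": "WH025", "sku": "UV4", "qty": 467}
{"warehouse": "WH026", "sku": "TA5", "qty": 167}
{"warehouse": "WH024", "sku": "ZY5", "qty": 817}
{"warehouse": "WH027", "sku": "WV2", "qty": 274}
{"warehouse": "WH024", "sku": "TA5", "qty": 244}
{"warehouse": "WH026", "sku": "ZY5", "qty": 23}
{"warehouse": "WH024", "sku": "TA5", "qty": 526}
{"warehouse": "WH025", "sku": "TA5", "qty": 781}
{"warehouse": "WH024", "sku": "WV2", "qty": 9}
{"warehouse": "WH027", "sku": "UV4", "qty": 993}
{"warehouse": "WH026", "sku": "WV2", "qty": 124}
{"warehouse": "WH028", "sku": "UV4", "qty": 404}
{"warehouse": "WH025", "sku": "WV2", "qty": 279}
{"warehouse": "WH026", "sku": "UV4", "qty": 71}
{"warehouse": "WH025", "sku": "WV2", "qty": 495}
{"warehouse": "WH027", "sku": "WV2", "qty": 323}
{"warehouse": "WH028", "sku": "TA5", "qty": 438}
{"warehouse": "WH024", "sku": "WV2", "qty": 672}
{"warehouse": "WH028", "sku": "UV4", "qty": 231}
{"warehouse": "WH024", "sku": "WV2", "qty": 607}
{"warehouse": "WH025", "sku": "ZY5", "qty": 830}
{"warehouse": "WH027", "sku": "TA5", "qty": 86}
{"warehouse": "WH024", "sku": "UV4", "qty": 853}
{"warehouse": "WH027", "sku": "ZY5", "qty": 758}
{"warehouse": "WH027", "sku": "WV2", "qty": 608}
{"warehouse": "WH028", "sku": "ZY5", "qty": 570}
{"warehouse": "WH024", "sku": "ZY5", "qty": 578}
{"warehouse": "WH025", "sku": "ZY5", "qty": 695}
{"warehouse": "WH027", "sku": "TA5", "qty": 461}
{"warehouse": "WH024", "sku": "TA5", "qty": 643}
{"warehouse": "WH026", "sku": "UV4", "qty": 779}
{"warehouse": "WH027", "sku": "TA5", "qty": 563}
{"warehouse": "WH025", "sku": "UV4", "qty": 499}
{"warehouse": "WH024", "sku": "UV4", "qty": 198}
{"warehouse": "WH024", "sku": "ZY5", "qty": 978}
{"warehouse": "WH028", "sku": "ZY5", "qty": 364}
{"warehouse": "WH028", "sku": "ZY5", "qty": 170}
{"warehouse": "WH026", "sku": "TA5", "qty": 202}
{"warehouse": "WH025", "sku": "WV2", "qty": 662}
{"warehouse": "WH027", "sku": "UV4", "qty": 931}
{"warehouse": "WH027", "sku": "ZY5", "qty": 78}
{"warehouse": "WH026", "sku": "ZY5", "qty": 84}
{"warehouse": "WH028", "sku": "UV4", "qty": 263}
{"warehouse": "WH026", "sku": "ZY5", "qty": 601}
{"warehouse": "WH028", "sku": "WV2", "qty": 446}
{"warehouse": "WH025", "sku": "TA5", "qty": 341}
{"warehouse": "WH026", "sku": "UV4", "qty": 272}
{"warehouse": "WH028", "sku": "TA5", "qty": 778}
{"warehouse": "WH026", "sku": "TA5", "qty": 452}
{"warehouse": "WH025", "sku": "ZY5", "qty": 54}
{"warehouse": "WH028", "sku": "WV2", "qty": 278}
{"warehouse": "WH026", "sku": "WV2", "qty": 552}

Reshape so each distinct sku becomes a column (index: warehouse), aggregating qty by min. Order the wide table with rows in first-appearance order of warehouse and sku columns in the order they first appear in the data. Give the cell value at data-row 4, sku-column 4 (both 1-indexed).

With rows in first-appearance order of warehouse, row 4 is warehouse=WH027. sku columns in first-appearance order: UV4, TA5, WV2, ZY5; column 4 is ZY5.
Long rows with warehouse=WH027, sku=ZY5: min(375, 758, 78) = 78.

78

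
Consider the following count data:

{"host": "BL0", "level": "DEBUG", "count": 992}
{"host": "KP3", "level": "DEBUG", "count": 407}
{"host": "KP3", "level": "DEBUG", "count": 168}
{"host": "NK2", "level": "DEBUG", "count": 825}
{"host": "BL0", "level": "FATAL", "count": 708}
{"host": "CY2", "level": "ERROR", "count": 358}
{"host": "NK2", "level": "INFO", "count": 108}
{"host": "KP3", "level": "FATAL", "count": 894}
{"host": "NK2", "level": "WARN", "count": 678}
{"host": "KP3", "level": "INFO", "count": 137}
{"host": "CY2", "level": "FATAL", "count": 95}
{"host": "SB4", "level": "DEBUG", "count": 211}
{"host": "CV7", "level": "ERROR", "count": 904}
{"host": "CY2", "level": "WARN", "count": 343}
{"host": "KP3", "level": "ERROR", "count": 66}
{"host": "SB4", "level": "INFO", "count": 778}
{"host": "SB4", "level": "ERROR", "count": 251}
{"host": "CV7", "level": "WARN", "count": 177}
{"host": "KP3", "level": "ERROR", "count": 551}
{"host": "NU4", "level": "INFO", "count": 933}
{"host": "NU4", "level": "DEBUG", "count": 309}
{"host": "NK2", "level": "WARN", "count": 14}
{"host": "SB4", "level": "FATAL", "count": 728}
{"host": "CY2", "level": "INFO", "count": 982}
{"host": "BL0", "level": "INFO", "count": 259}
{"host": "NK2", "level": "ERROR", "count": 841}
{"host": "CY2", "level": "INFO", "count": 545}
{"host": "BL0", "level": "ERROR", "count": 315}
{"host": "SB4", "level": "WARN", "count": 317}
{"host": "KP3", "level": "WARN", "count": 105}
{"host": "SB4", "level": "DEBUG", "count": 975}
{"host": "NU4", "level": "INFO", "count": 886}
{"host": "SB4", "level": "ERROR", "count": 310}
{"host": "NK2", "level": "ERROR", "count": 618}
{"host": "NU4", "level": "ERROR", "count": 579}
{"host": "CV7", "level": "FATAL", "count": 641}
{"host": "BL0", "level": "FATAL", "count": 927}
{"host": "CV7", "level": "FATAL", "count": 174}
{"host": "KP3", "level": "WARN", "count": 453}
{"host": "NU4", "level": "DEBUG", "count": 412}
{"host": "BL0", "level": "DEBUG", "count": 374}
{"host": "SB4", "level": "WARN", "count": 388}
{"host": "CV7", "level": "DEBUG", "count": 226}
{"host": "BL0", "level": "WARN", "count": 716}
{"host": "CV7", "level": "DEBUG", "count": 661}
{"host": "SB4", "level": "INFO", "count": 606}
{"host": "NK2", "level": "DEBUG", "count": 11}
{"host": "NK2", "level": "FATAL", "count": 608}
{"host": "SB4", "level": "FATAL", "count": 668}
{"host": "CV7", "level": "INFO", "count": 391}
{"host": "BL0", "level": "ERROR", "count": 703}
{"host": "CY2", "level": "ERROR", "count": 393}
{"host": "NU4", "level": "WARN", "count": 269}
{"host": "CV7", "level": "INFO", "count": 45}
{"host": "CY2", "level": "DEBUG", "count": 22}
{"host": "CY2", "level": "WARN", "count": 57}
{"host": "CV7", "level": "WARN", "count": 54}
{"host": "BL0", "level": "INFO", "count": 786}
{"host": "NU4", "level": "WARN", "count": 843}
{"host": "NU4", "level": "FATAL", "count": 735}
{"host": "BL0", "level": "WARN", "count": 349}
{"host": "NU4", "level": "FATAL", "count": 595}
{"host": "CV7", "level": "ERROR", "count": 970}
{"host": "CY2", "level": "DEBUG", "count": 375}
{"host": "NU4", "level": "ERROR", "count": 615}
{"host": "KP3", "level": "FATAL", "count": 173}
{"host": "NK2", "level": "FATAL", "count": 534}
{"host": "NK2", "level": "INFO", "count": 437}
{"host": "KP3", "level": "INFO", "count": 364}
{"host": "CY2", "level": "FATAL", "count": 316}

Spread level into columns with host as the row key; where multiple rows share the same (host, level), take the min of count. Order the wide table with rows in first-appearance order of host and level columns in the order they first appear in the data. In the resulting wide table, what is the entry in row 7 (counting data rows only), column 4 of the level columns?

886

With rows in first-appearance order of host, row 7 is host=NU4. level columns in first-appearance order: DEBUG, FATAL, ERROR, INFO, WARN; column 4 is INFO.
Long rows with host=NU4, level=INFO: min(933, 886) = 886.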